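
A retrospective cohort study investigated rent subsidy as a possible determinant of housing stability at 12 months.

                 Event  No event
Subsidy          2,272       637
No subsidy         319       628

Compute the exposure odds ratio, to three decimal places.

Cells: a = 2272, b = 637, c = 319, d = 628.
OR = (a·d)/(b·c) = (2272 × 628) / (637 × 319) = 1426816 / 203203 = 7.02163
The odds of housing stability at 12 months are about 7.02 times as high in the subsidy group.

7.022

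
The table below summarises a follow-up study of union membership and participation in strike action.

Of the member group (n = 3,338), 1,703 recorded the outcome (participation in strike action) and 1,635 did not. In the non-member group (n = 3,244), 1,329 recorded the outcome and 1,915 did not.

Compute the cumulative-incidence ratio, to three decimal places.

1.245

From the description: a = 1703, b = 1635, c = 1329, d = 1915.
Risk in exposed = 1703/3338 = 0.51019; risk in unexposed = 1329/3244 = 0.40968.
RR = 0.51019 / 0.40968 = 1.24533
The risk among the exposed is 1.25 times that among the unexposed.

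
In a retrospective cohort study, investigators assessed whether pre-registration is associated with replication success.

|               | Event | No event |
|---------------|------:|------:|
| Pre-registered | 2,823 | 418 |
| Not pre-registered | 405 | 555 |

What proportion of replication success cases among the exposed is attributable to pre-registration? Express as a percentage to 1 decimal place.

51.6

Cells: a = 2823, b = 418, c = 405, d = 555.
Risk in exposed = 2823/3241 = 0.87103; risk in unexposed = 405/960 = 0.42188.
RR = 0.87103/0.42188 = 2.06466
AR% = (RR − 1)/RR × 100 = (2.06466 − 1)/2.06466 × 100 = 51.5658%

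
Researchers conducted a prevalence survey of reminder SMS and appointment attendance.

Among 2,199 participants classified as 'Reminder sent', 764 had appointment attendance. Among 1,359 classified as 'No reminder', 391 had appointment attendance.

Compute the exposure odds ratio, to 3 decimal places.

From the description: a = 764, b = 1435, c = 391, d = 968.
OR = (a·d)/(b·c) = (764 × 968) / (1435 × 391) = 739552 / 561085 = 1.31807
The odds of appointment attendance are about 1.32 times as high in the reminder sent group.

1.318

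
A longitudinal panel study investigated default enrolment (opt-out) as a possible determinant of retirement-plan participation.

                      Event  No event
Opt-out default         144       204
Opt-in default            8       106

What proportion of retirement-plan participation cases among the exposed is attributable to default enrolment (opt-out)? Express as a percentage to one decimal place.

83.0

Cells: a = 144, b = 204, c = 8, d = 106.
Risk in exposed = 144/348 = 0.41379; risk in unexposed = 8/114 = 0.07018.
RR = 0.41379/0.07018 = 5.89655
AR% = (RR − 1)/RR × 100 = (5.89655 − 1)/5.89655 × 100 = 83.0409%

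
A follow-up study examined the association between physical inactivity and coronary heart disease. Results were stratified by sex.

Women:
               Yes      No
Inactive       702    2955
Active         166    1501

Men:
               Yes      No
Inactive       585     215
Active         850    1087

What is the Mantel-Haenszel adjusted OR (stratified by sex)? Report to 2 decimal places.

2.71

OR_MH = Σ(aᵢdᵢ/nᵢ) / Σ(bᵢcᵢ/nᵢ), where nᵢ is the stratum total.
Stratum 1 (Women): n = 5324; a·d/n = 702·1501/5324 = 197.9155; b·c/n = 2955·166/5324 = 92.1356
Stratum 2 (Men): n = 2737; a·d/n = 585·1087/2737 = 232.3328; b·c/n = 215·850/2737 = 66.7702
OR_MH = (197.9155 + 232.3328) / (92.1356 + 66.7702) = 430.2483 / 158.9058 = 2.70757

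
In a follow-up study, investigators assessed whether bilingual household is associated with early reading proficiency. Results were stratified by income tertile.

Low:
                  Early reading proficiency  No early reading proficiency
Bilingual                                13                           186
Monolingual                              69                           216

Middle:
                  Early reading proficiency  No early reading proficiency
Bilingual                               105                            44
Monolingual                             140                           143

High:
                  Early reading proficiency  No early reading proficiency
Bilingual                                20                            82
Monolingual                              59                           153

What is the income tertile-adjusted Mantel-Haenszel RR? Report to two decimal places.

RR_MH = Σ(aᵢ·n₀ᵢ/nᵢ) / Σ(cᵢ·n₁ᵢ/nᵢ), with n₁ᵢ = aᵢ+bᵢ (exposed), n₀ᵢ = cᵢ+dᵢ (unexposed), nᵢ = n₁ᵢ+n₀ᵢ.
Stratum 1 (Low): n₁ = 199, n₀ = 285, n = 484; a·n₀/n = 13·285/484 = 7.6550; c·n₁/n = 69·199/484 = 28.3698
Stratum 2 (Middle): n₁ = 149, n₀ = 283, n = 432; a·n₀/n = 105·283/432 = 68.7847; c·n₁/n = 140·149/432 = 48.2870
Stratum 3 (High): n₁ = 102, n₀ = 212, n = 314; a·n₀/n = 20·212/314 = 13.5032; c·n₁/n = 59·102/314 = 19.1656
RR_MH = (7.6550 + 68.7847 + 13.5032) / (28.3698 + 48.2870 + 19.1656) = 89.9429 / 95.8225 = 0.93864

0.94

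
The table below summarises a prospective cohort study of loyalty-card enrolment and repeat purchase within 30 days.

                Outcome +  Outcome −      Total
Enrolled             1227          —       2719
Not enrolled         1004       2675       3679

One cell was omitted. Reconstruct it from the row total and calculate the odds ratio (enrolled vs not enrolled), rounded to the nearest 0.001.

The missing cell is in the exposed row: 2719 − 1227 = 1492.
So a = 1227, b = 1492, c = 1004, d = 2675.
OR = (a·d)/(b·c) = (1227 × 2675) / (1492 × 1004) = 3282225 / 1497968 = 2.19112

2.191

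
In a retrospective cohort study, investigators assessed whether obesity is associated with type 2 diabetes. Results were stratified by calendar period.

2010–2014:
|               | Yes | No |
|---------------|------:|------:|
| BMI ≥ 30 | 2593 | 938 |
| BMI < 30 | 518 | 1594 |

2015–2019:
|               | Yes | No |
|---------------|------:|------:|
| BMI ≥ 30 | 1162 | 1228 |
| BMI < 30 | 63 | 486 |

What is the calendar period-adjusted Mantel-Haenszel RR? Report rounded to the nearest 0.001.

RR_MH = Σ(aᵢ·n₀ᵢ/nᵢ) / Σ(cᵢ·n₁ᵢ/nᵢ), with n₁ᵢ = aᵢ+bᵢ (exposed), n₀ᵢ = cᵢ+dᵢ (unexposed), nᵢ = n₁ᵢ+n₀ᵢ.
Stratum 1 (2010–2014): n₁ = 3531, n₀ = 2112, n = 5643; a·n₀/n = 2593·2112/5643 = 970.4795; c·n₁/n = 518·3531/5643 = 324.1287
Stratum 2 (2015–2019): n₁ = 2390, n₀ = 549, n = 2939; a·n₀/n = 1162·549/2939 = 217.0595; c·n₁/n = 63·2390/2939 = 51.2317
RR_MH = (970.4795 + 217.0595) / (324.1287 + 51.2317) = 1187.5391 / 375.3604 = 3.16373

3.164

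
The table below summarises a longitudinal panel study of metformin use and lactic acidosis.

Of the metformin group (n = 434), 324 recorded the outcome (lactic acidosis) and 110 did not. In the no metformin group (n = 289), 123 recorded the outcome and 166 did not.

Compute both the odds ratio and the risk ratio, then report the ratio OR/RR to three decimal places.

2.266

From the description: a = 324, b = 110, c = 123, d = 166.
OR = (324·166)/(110·123) = 53784/13530 = 3.97517
Risk in exposed = 324/434 = 0.74654; risk in unexposed = 123/289 = 0.42561; RR = 1.75407
OR/RR = 3.97517 / 1.75407 = 2.26625
The outcome is not rare, so the OR lies further from 1 than the RR.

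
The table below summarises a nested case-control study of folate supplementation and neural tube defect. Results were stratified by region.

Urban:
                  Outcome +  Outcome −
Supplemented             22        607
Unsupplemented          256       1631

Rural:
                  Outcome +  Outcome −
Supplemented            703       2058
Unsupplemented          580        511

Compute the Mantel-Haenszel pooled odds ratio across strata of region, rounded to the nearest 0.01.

0.29

OR_MH = Σ(aᵢdᵢ/nᵢ) / Σ(bᵢcᵢ/nᵢ), where nᵢ is the stratum total.
Stratum 1 (Urban): n = 2516; a·d/n = 22·1631/2516 = 14.2615; b·c/n = 607·256/2516 = 61.7615
Stratum 2 (Rural): n = 3852; a·d/n = 703·511/3852 = 93.2588; b·c/n = 2058·580/3852 = 309.8754
OR_MH = (14.2615 + 93.2588) / (61.7615 + 309.8754) = 107.5204 / 371.6369 = 0.28932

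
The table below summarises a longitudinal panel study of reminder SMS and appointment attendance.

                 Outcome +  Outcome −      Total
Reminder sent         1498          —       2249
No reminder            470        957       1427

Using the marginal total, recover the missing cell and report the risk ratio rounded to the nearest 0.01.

The missing cell is in the exposed row: 2249 − 1498 = 751.
So a = 1498, b = 751, c = 470, d = 957.
RR = [a/(a+b)] / [c/(c+d)] = (1498/2249) / (470/1427) = 0.66607/0.32936 = 2.02231

2.02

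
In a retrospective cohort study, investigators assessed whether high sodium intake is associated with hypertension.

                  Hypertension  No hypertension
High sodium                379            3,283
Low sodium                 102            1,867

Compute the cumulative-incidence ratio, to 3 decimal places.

Cells: a = 379, b = 3283, c = 102, d = 1867.
Risk in exposed = 379/3662 = 0.10350; risk in unexposed = 102/1969 = 0.05180.
RR = 0.10350 / 0.05180 = 1.99787
The risk among the exposed is 2.00 times that among the unexposed.

1.998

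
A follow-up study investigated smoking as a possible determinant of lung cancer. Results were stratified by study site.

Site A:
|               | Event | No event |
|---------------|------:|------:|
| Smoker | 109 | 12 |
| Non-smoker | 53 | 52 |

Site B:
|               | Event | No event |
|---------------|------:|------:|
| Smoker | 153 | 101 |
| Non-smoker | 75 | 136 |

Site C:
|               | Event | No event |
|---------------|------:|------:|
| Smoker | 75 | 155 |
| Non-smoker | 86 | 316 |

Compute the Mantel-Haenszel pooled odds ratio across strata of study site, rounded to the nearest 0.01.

OR_MH = Σ(aᵢdᵢ/nᵢ) / Σ(bᵢcᵢ/nᵢ), where nᵢ is the stratum total.
Stratum 1 (Site A): n = 226; a·d/n = 109·52/226 = 25.0796; b·c/n = 12·53/226 = 2.8142
Stratum 2 (Site B): n = 465; a·d/n = 153·136/465 = 44.7484; b·c/n = 101·75/465 = 16.2903
Stratum 3 (Site C): n = 632; a·d/n = 75·316/632 = 37.5000; b·c/n = 155·86/632 = 21.0918
OR_MH = (25.0796 + 44.7484 + 37.5000) / (2.8142 + 16.2903 + 21.0918) = 107.3280 / 40.1963 = 2.67010

2.67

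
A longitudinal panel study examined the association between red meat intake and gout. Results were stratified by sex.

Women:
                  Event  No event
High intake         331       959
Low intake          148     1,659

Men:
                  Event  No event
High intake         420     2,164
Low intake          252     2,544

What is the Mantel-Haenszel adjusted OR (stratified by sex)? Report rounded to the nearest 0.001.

OR_MH = Σ(aᵢdᵢ/nᵢ) / Σ(bᵢcᵢ/nᵢ), where nᵢ is the stratum total.
Stratum 1 (Women): n = 3097; a·d/n = 331·1659/3097 = 177.3100; b·c/n = 959·148/3097 = 45.8289
Stratum 2 (Men): n = 5380; a·d/n = 420·2544/5380 = 198.6022; b·c/n = 2164·252/5380 = 101.3621
OR_MH = (177.3100 + 198.6022) / (45.8289 + 101.3621) = 375.9122 / 147.1909 = 2.55391

2.554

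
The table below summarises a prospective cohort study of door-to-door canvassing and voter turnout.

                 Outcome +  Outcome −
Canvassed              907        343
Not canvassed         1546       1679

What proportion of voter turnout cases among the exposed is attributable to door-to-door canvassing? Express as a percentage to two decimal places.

33.93

Cells: a = 907, b = 343, c = 1546, d = 1679.
Risk in exposed = 907/1250 = 0.72560; risk in unexposed = 1546/3225 = 0.47938.
RR = 0.72560/0.47938 = 1.51362
AR% = (RR − 1)/RR × 100 = (1.51362 − 1)/1.51362 × 100 = 33.9333%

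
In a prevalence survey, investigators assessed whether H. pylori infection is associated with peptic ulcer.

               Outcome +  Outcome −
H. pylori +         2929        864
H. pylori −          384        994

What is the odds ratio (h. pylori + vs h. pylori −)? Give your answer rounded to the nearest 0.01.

Cells: a = 2929, b = 864, c = 384, d = 994.
OR = (a·d)/(b·c) = (2929 × 994) / (864 × 384) = 2911426 / 331776 = 8.77528
The odds of peptic ulcer are about 8.78 times as high in the h. pylori + group.

8.78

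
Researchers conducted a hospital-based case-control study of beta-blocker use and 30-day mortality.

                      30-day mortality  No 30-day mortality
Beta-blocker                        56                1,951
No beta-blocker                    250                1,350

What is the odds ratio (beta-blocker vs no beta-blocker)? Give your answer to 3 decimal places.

Cells: a = 56, b = 1951, c = 250, d = 1350.
OR = (a·d)/(b·c) = (56 × 1350) / (1951 × 250) = 75600 / 487750 = 0.15500
Exposure is associated with lower odds of 30-day mortality (OR = 0.15 < 1).

0.155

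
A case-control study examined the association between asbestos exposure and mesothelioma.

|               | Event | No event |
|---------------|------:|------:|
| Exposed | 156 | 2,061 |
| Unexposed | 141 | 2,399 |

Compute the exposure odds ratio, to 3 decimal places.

Cells: a = 156, b = 2061, c = 141, d = 2399.
OR = (a·d)/(b·c) = (156 × 2399) / (2061 × 141) = 374244 / 290601 = 1.28783
The odds of mesothelioma are about 1.29 times as high in the exposed group.

1.288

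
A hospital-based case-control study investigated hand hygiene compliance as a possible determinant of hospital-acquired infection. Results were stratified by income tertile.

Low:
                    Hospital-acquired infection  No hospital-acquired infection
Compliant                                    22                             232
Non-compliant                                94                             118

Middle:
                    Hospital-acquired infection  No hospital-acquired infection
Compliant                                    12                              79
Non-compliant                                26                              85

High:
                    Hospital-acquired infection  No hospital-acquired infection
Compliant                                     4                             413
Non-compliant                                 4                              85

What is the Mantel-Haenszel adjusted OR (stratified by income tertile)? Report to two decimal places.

0.19

OR_MH = Σ(aᵢdᵢ/nᵢ) / Σ(bᵢcᵢ/nᵢ), where nᵢ is the stratum total.
Stratum 1 (Low): n = 466; a·d/n = 22·118/466 = 5.5708; b·c/n = 232·94/466 = 46.7983
Stratum 2 (Middle): n = 202; a·d/n = 12·85/202 = 5.0495; b·c/n = 79·26/202 = 10.1683
Stratum 3 (High): n = 506; a·d/n = 4·85/506 = 0.6719; b·c/n = 413·4/506 = 3.2648
OR_MH = (5.5708 + 5.0495 + 0.6719) / (46.7983 + 10.1683 + 3.2648) = 11.2923 / 60.2314 = 0.18748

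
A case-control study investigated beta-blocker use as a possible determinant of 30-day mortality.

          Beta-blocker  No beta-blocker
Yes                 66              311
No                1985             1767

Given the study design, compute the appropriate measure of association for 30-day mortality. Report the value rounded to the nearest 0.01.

0.19

Reading the table with exposure as columns: a = 66 (Beta-blocker, case), b = 1985 (Beta-blocker, non-case), c = 311 (No beta-blocker, case), d = 1767.
This is a case-control study: participants were sampled on outcome status, so risks in the source population cannot be estimated directly — relative risk is not valid here. The odds ratio is the appropriate measure.
OR = (a·d)/(b·c) = (66 × 1767) / (1985 × 311) = 116622 / 617335 = 0.18891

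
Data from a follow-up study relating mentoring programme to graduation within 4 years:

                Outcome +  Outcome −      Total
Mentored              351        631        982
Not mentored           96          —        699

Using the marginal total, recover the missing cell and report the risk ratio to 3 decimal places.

The missing cell is in the unexposed row: 699 − 96 = 603.
So a = 351, b = 631, c = 96, d = 603.
RR = [a/(a+b)] / [c/(c+d)] = (351/982) / (96/699) = 0.35743/0.13734 = 2.60256

2.603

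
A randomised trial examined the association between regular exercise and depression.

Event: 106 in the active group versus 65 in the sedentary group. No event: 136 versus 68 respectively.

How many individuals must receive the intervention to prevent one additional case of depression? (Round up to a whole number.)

20

Risk in treated group = 106/242 = 0.43802; risk in control = 65/133 = 0.48872.
Absolute risk reduction = 0.48872 − 0.43802 = 0.05071
NNT = 1 / ARR = 1 / 0.05071 = 19.722 → round up → 20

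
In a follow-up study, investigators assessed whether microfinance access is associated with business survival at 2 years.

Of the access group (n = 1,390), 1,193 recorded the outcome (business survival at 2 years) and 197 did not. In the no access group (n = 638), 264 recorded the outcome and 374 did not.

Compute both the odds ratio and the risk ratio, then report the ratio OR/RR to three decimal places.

4.136

From the description: a = 1193, b = 197, c = 264, d = 374.
OR = (1193·374)/(197·264) = 446182/52008 = 8.57910
Risk in exposed = 1193/1390 = 0.85827; risk in unexposed = 264/638 = 0.41379; RR = 2.07416
OR/RR = 8.57910 / 2.07416 = 4.13618
The outcome is not rare, so the OR lies further from 1 than the RR.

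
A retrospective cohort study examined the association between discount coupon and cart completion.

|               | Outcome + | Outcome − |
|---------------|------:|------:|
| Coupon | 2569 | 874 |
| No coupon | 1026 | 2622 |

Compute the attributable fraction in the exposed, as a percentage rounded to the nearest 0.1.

62.3

Cells: a = 2569, b = 874, c = 1026, d = 2622.
Risk in exposed = 2569/3443 = 0.74615; risk in unexposed = 1026/3648 = 0.28125.
RR = 0.74615/0.28125 = 2.65298
AR% = (RR − 1)/RR × 100 = (2.65298 − 1)/2.65298 × 100 = 62.3066%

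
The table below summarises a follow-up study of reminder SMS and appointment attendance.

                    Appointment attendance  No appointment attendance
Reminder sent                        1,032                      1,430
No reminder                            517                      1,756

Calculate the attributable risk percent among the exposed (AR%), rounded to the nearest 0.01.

Cells: a = 1032, b = 1430, c = 517, d = 1756.
Risk in exposed = 1032/2462 = 0.41917; risk in unexposed = 517/2273 = 0.22745.
RR = 0.41917/0.22745 = 1.84289
AR% = (RR − 1)/RR × 100 = (1.84289 − 1)/1.84289 × 100 = 45.7375%

45.74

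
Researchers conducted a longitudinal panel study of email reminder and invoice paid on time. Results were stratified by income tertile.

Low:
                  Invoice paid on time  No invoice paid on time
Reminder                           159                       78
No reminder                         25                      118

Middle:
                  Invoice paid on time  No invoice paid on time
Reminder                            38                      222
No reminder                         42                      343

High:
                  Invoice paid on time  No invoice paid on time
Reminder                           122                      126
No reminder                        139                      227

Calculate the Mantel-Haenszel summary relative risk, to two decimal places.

RR_MH = Σ(aᵢ·n₀ᵢ/nᵢ) / Σ(cᵢ·n₁ᵢ/nᵢ), with n₁ᵢ = aᵢ+bᵢ (exposed), n₀ᵢ = cᵢ+dᵢ (unexposed), nᵢ = n₁ᵢ+n₀ᵢ.
Stratum 1 (Low): n₁ = 237, n₀ = 143, n = 380; a·n₀/n = 159·143/380 = 59.8342; c·n₁/n = 25·237/380 = 15.5921
Stratum 2 (Middle): n₁ = 260, n₀ = 385, n = 645; a·n₀/n = 38·385/645 = 22.6822; c·n₁/n = 42·260/645 = 16.9302
Stratum 3 (High): n₁ = 248, n₀ = 366, n = 614; a·n₀/n = 122·366/614 = 72.7231; c·n₁/n = 139·248/614 = 56.1433
RR_MH = (59.8342 + 22.6822 + 72.7231) / (15.5921 + 16.9302 + 56.1433) = 155.2395 / 88.6657 = 1.75084

1.75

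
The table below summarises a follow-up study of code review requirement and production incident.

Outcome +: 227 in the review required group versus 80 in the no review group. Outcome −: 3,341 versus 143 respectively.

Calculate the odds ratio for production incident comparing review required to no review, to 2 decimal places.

From the description: a = 227, b = 3341, c = 80, d = 143.
OR = (a·d)/(b·c) = (227 × 143) / (3341 × 80) = 32461 / 267280 = 0.12145
Exposure is associated with lower odds of production incident (OR = 0.12 < 1).

0.12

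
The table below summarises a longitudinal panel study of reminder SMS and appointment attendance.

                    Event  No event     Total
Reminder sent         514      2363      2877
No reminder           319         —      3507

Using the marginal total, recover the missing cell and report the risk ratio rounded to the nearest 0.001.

1.964

The missing cell is in the unexposed row: 3507 − 319 = 3188.
So a = 514, b = 2363, c = 319, d = 3188.
RR = [a/(a+b)] / [c/(c+d)] = (514/2877) / (319/3507) = 0.17866/0.09096 = 1.96412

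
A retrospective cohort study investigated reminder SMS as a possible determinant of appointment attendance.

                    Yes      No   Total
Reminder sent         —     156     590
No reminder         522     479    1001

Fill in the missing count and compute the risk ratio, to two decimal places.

1.41

The missing cell is in the exposed row: 590 − 156 = 434.
So a = 434, b = 156, c = 522, d = 479.
RR = [a/(a+b)] / [c/(c+d)] = (434/590) / (522/1001) = 0.73559/0.52148 = 1.41059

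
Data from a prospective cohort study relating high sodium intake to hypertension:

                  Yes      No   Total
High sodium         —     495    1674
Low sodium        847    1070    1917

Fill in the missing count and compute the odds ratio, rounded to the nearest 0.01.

The missing cell is in the exposed row: 1674 − 495 = 1179.
So a = 1179, b = 495, c = 847, d = 1070.
OR = (a·d)/(b·c) = (1179 × 1070) / (495 × 847) = 1261530 / 419265 = 3.00891

3.01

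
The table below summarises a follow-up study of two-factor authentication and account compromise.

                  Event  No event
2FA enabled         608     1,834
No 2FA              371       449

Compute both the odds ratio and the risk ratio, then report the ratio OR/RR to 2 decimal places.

Cells: a = 608, b = 1834, c = 371, d = 449.
OR = (608·449)/(1834·371) = 272992/680414 = 0.40121
Risk in exposed = 608/2442 = 0.24898; risk in unexposed = 371/820 = 0.45244; RR = 0.55030
OR/RR = 0.40121 / 0.55030 = 0.72909
The outcome is not rare, so the OR lies further from 1 than the RR.

0.73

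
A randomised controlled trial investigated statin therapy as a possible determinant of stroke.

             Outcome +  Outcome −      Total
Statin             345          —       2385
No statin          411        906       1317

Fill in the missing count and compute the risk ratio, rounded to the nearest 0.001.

The missing cell is in the exposed row: 2385 − 345 = 2040.
So a = 345, b = 2040, c = 411, d = 906.
RR = [a/(a+b)] / [c/(c+d)] = (345/2385) / (411/1317) = 0.14465/0.31207 = 0.46353

0.464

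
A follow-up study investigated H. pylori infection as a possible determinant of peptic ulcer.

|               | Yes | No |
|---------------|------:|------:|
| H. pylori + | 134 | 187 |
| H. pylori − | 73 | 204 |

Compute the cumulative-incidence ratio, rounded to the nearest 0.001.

1.584

Cells: a = 134, b = 187, c = 73, d = 204.
Risk in exposed = 134/321 = 0.41745; risk in unexposed = 73/277 = 0.26354.
RR = 0.41745 / 0.26354 = 1.58401
The risk among the exposed is 1.58 times that among the unexposed.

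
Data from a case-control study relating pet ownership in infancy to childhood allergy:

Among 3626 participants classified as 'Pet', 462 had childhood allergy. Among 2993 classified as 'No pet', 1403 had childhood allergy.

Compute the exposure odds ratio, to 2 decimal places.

0.17

From the description: a = 462, b = 3164, c = 1403, d = 1590.
OR = (a·d)/(b·c) = (462 × 1590) / (3164 × 1403) = 734580 / 4439092 = 0.16548
Exposure is associated with lower odds of childhood allergy (OR = 0.17 < 1).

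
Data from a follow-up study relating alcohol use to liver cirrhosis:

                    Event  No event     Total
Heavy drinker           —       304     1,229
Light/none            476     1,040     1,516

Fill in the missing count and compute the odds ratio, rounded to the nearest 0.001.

The missing cell is in the exposed row: 1229 − 304 = 925.
So a = 925, b = 304, c = 476, d = 1040.
OR = (a·d)/(b·c) = (925 × 1040) / (304 × 476) = 962000 / 144704 = 6.64805

6.648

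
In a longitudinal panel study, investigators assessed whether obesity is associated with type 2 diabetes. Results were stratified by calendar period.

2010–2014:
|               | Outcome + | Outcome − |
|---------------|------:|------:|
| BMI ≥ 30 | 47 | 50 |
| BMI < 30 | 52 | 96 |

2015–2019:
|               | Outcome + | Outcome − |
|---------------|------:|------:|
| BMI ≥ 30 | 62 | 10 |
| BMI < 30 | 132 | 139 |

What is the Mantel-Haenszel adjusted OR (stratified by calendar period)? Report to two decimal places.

3.01

OR_MH = Σ(aᵢdᵢ/nᵢ) / Σ(bᵢcᵢ/nᵢ), where nᵢ is the stratum total.
Stratum 1 (2010–2014): n = 245; a·d/n = 47·96/245 = 18.4163; b·c/n = 50·52/245 = 10.6122
Stratum 2 (2015–2019): n = 343; a·d/n = 62·139/343 = 25.1254; b·c/n = 10·132/343 = 3.8484
OR_MH = (18.4163 + 25.1254) / (10.6122 + 3.8484) = 43.5417 / 14.4606 = 3.01105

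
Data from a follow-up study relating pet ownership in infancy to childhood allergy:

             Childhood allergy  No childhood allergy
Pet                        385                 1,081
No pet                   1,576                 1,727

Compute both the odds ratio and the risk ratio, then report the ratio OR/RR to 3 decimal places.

0.709

Cells: a = 385, b = 1081, c = 1576, d = 1727.
OR = (385·1727)/(1081·1576) = 664895/1703656 = 0.39028
Risk in exposed = 385/1466 = 0.26262; risk in unexposed = 1576/3303 = 0.47714; RR = 0.55040
OR/RR = 0.39028 / 0.55040 = 0.70907
The outcome is not rare, so the OR lies further from 1 than the RR.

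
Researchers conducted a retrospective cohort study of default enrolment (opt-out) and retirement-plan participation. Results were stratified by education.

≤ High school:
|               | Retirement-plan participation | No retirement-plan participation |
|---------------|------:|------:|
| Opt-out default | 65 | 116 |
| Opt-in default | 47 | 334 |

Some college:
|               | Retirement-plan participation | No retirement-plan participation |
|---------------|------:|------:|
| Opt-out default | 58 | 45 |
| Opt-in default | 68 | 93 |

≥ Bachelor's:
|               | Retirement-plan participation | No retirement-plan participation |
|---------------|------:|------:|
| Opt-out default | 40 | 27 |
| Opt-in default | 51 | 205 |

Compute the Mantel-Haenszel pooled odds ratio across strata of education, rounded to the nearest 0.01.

OR_MH = Σ(aᵢdᵢ/nᵢ) / Σ(bᵢcᵢ/nᵢ), where nᵢ is the stratum total.
Stratum 1 (≤ High school): n = 562; a·d/n = 65·334/562 = 38.6299; b·c/n = 116·47/562 = 9.7011
Stratum 2 (Some college): n = 264; a·d/n = 58·93/264 = 20.4318; b·c/n = 45·68/264 = 11.5909
Stratum 3 (≥ Bachelor's): n = 323; a·d/n = 40·205/323 = 25.3870; b·c/n = 27·51/323 = 4.2632
OR_MH = (38.6299 + 20.4318 + 25.3870) / (9.7011 + 11.5909 + 4.2632) = 84.4487 / 25.5551 = 3.30457

3.30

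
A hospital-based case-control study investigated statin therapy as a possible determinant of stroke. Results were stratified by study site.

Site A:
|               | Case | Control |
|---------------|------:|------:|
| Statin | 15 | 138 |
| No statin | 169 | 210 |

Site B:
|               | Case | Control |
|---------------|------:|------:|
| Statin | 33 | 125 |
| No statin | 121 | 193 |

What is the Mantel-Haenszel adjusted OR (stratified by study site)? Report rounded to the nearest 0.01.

OR_MH = Σ(aᵢdᵢ/nᵢ) / Σ(bᵢcᵢ/nᵢ), where nᵢ is the stratum total.
Stratum 1 (Site A): n = 532; a·d/n = 15·210/532 = 5.9211; b·c/n = 138·169/532 = 43.8383
Stratum 2 (Site B): n = 472; a·d/n = 33·193/472 = 13.4936; b·c/n = 125·121/472 = 32.0445
OR_MH = (5.9211 + 13.4936) / (43.8383 + 32.0445) = 19.4147 / 75.8828 = 0.25585

0.26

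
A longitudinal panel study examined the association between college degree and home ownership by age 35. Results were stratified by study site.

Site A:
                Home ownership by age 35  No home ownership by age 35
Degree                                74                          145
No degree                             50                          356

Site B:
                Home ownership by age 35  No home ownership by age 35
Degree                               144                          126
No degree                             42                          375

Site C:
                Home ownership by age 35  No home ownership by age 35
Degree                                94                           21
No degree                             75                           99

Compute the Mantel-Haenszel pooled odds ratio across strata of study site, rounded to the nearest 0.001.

OR_MH = Σ(aᵢdᵢ/nᵢ) / Σ(bᵢcᵢ/nᵢ), where nᵢ is the stratum total.
Stratum 1 (Site A): n = 625; a·d/n = 74·356/625 = 42.1504; b·c/n = 145·50/625 = 11.6000
Stratum 2 (Site B): n = 687; a·d/n = 144·375/687 = 78.6026; b·c/n = 126·42/687 = 7.7031
Stratum 3 (Site C): n = 289; a·d/n = 94·99/289 = 32.2007; b·c/n = 21·75/289 = 5.4498
OR_MH = (42.1504 + 78.6026 + 32.2007) / (11.6000 + 7.7031 + 5.4498) = 152.9537 / 24.7529 = 6.17923

6.179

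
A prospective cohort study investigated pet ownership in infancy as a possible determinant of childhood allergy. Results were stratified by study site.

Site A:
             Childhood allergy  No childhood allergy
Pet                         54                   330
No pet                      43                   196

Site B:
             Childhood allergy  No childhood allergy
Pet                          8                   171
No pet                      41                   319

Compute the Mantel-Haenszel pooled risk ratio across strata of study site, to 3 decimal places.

0.650

RR_MH = Σ(aᵢ·n₀ᵢ/nᵢ) / Σ(cᵢ·n₁ᵢ/nᵢ), with n₁ᵢ = aᵢ+bᵢ (exposed), n₀ᵢ = cᵢ+dᵢ (unexposed), nᵢ = n₁ᵢ+n₀ᵢ.
Stratum 1 (Site A): n₁ = 384, n₀ = 239, n = 623; a·n₀/n = 54·239/623 = 20.7159; c·n₁/n = 43·384/623 = 26.5040
Stratum 2 (Site B): n₁ = 179, n₀ = 360, n = 539; a·n₀/n = 8·360/539 = 5.3432; c·n₁/n = 41·179/539 = 13.6160
RR_MH = (20.7159 + 5.3432) / (26.5040 + 13.6160) = 26.0591 / 40.1200 = 0.64953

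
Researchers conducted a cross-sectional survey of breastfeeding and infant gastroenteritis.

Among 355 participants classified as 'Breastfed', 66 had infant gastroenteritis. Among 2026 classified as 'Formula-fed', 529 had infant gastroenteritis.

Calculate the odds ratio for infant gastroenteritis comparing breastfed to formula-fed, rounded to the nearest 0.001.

From the description: a = 66, b = 289, c = 529, d = 1497.
OR = (a·d)/(b·c) = (66 × 1497) / (289 × 529) = 98802 / 152881 = 0.64627
Exposure is associated with lower odds of infant gastroenteritis (OR = 0.65 < 1).

0.646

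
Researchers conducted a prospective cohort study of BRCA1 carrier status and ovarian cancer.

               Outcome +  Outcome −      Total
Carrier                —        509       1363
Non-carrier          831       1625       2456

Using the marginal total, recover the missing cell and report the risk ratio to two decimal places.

1.85

The missing cell is in the exposed row: 1363 − 509 = 854.
So a = 854, b = 509, c = 831, d = 1625.
RR = [a/(a+b)] / [c/(c+d)] = (854/1363) / (831/2456) = 0.62656/0.33836 = 1.85178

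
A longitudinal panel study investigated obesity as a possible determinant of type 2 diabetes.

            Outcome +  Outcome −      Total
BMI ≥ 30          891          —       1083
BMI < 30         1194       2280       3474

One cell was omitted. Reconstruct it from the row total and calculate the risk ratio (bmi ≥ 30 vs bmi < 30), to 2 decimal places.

2.39

The missing cell is in the exposed row: 1083 − 891 = 192.
So a = 891, b = 192, c = 1194, d = 2280.
RR = [a/(a+b)] / [c/(c+d)] = (891/1083) / (1194/3474) = 0.82271/0.34370 = 2.39373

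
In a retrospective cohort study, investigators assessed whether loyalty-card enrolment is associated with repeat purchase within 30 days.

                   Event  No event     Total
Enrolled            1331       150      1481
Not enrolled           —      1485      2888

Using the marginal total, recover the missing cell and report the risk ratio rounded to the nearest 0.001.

The missing cell is in the unexposed row: 2888 − 1485 = 1403.
So a = 1331, b = 150, c = 1403, d = 1485.
RR = [a/(a+b)] / [c/(c+d)] = (1331/1481) / (1403/2888) = 0.89872/0.48580 = 1.84996

1.850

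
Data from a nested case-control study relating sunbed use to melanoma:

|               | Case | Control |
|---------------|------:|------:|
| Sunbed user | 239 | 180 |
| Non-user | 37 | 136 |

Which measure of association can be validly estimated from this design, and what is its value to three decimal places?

4.880

Cells: a = 239, b = 180, c = 37, d = 136.
This is a nested case-control study: participants were sampled on outcome status, so risks in the source population cannot be estimated directly — relative risk is not valid here. The odds ratio is the appropriate measure.
OR = (a·d)/(b·c) = (239 × 136) / (180 × 37) = 32504 / 6660 = 4.88048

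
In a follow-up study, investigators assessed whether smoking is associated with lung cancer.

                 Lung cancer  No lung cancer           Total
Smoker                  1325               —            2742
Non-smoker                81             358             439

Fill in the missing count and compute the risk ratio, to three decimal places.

2.619

The missing cell is in the exposed row: 2742 − 1325 = 1417.
So a = 1325, b = 1417, c = 81, d = 358.
RR = [a/(a+b)] / [c/(c+d)] = (1325/2742) / (81/439) = 0.48322/0.18451 = 2.61895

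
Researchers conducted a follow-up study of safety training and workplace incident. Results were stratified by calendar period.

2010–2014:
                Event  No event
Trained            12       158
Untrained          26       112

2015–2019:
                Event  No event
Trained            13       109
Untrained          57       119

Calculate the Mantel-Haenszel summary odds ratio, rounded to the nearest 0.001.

OR_MH = Σ(aᵢdᵢ/nᵢ) / Σ(bᵢcᵢ/nᵢ), where nᵢ is the stratum total.
Stratum 1 (2010–2014): n = 308; a·d/n = 12·112/308 = 4.3636; b·c/n = 158·26/308 = 13.3377
Stratum 2 (2015–2019): n = 298; a·d/n = 13·119/298 = 5.1913; b·c/n = 109·57/298 = 20.8490
OR_MH = (4.3636 + 5.1913) / (13.3377 + 20.8490) = 9.5549 / 34.1867 = 0.27949

0.279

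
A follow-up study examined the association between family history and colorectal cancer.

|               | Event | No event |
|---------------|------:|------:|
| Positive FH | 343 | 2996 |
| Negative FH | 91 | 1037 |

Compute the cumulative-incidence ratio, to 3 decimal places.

Cells: a = 343, b = 2996, c = 91, d = 1037.
Risk in exposed = 343/3339 = 0.10273; risk in unexposed = 91/1128 = 0.08067.
RR = 0.10273 / 0.08067 = 1.27334
The risk among the exposed is 1.27 times that among the unexposed.

1.273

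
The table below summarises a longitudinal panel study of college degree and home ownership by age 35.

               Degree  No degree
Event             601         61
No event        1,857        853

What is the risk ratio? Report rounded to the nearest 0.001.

Reading the table with exposure as columns: a = 601 (Degree, case), b = 1857 (Degree, non-case), c = 61 (No degree, case), d = 853.
Risk in exposed = 601/2458 = 0.24451; risk in unexposed = 61/914 = 0.06674.
RR = 0.24451 / 0.06674 = 3.66361
The risk among the exposed is 3.66 times that among the unexposed.

3.664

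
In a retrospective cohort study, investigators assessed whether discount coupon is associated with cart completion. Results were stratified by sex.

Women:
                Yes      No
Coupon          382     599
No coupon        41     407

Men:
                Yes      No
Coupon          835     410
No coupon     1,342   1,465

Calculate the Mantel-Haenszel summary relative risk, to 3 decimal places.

1.585

RR_MH = Σ(aᵢ·n₀ᵢ/nᵢ) / Σ(cᵢ·n₁ᵢ/nᵢ), with n₁ᵢ = aᵢ+bᵢ (exposed), n₀ᵢ = cᵢ+dᵢ (unexposed), nᵢ = n₁ᵢ+n₀ᵢ.
Stratum 1 (Women): n₁ = 981, n₀ = 448, n = 1429; a·n₀/n = 382·448/1429 = 119.7593; c·n₁/n = 41·981/1429 = 28.1463
Stratum 2 (Men): n₁ = 1245, n₀ = 2807, n = 4052; a·n₀/n = 835·2807/4052 = 578.4415; c·n₁/n = 1342·1245/4052 = 412.3371
RR_MH = (119.7593 + 578.4415) / (28.1463 + 412.3371) = 698.2008 / 440.4834 = 1.58508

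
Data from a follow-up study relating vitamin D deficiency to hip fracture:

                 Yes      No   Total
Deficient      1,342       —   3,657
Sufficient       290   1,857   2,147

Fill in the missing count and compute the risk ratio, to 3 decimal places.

The missing cell is in the exposed row: 3657 − 1342 = 2315.
So a = 1342, b = 2315, c = 290, d = 1857.
RR = [a/(a+b)] / [c/(c+d)] = (1342/3657) / (290/2147) = 0.36697/0.13507 = 2.71682

2.717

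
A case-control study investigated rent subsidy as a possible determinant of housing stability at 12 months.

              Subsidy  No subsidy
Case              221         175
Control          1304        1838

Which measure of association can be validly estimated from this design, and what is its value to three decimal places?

Reading the table with exposure as columns: a = 221 (Subsidy, case), b = 1304 (Subsidy, non-case), c = 175 (No subsidy, case), d = 1838.
This is a case-control study: participants were sampled on outcome status, so risks in the source population cannot be estimated directly — relative risk is not valid here. The odds ratio is the appropriate measure.
OR = (a·d)/(b·c) = (221 × 1838) / (1304 × 175) = 406198 / 228200 = 1.78001

1.780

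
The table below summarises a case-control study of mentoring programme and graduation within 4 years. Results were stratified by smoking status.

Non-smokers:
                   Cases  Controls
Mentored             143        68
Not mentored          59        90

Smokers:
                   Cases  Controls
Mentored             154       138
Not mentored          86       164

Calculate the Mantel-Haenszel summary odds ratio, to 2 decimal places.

OR_MH = Σ(aᵢdᵢ/nᵢ) / Σ(bᵢcᵢ/nᵢ), where nᵢ is the stratum total.
Stratum 1 (Non-smokers): n = 360; a·d/n = 143·90/360 = 35.7500; b·c/n = 68·59/360 = 11.1444
Stratum 2 (Smokers): n = 542; a·d/n = 154·164/542 = 46.5978; b·c/n = 138·86/542 = 21.8967
OR_MH = (35.7500 + 46.5978) / (11.1444 + 21.8967) = 82.3478 / 33.0411 = 2.49228

2.49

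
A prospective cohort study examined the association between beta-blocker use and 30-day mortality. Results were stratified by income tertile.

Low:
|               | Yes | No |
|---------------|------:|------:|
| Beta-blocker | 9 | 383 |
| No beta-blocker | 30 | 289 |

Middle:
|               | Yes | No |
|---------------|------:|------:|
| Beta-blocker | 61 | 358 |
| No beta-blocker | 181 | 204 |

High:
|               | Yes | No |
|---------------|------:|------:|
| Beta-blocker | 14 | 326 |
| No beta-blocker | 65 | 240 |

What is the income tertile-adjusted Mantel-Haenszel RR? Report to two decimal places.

RR_MH = Σ(aᵢ·n₀ᵢ/nᵢ) / Σ(cᵢ·n₁ᵢ/nᵢ), with n₁ᵢ = aᵢ+bᵢ (exposed), n₀ᵢ = cᵢ+dᵢ (unexposed), nᵢ = n₁ᵢ+n₀ᵢ.
Stratum 1 (Low): n₁ = 392, n₀ = 319, n = 711; a·n₀/n = 9·319/711 = 4.0380; c·n₁/n = 30·392/711 = 16.5401
Stratum 2 (Middle): n₁ = 419, n₀ = 385, n = 804; a·n₀/n = 61·385/804 = 29.2102; c·n₁/n = 181·419/804 = 94.3271
Stratum 3 (High): n₁ = 340, n₀ = 305, n = 645; a·n₀/n = 14·305/645 = 6.6202; c·n₁/n = 65·340/645 = 34.2636
RR_MH = (4.0380 + 29.2102 + 6.6202) / (16.5401 + 94.3271 + 34.2636) = 39.8683 / 145.1308 = 0.27471

0.27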